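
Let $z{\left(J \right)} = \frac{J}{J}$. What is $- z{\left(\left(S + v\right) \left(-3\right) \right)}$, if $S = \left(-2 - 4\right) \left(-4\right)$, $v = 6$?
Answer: $-1$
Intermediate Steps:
$S = 24$ ($S = \left(-6\right) \left(-4\right) = 24$)
$z{\left(J \right)} = 1$
$- z{\left(\left(S + v\right) \left(-3\right) \right)} = \left(-1\right) 1 = -1$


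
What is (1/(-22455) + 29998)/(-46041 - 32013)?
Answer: -673605089/1752702570 ≈ -0.38432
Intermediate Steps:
(1/(-22455) + 29998)/(-46041 - 32013) = (-1/22455 + 29998)/(-78054) = (673605089/22455)*(-1/78054) = -673605089/1752702570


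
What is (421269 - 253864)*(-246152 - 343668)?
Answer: -98738817100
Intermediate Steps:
(421269 - 253864)*(-246152 - 343668) = 167405*(-589820) = -98738817100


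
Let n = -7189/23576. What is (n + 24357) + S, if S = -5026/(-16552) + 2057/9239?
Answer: 1568141627716797/64380973688 ≈ 24357.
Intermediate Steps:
n = -1027/3368 (n = -7189*1/23576 = -1027/3368 ≈ -0.30493)
S = 40241339/76461964 (S = -5026*(-1/16552) + 2057*(1/9239) = 2513/8276 + 2057/9239 = 40241339/76461964 ≈ 0.52629)
(n + 24357) + S = (-1027/3368 + 24357) + 40241339/76461964 = 82033349/3368 + 40241339/76461964 = 1568141627716797/64380973688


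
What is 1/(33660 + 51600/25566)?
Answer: 4261/143433860 ≈ 2.9707e-5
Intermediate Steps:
1/(33660 + 51600/25566) = 1/(33660 + 51600*(1/25566)) = 1/(33660 + 8600/4261) = 1/(143433860/4261) = 4261/143433860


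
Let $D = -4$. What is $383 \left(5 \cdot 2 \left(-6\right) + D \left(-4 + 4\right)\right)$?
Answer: $-22980$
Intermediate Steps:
$383 \left(5 \cdot 2 \left(-6\right) + D \left(-4 + 4\right)\right) = 383 \left(5 \cdot 2 \left(-6\right) - 4 \left(-4 + 4\right)\right) = 383 \left(10 \left(-6\right) - 0\right) = 383 \left(-60 + 0\right) = 383 \left(-60\right) = -22980$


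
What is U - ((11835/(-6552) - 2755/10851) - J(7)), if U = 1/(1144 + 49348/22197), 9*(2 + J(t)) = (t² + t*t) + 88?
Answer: 80114930678821/3865104758424 ≈ 20.728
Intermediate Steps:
J(t) = 70/9 + 2*t²/9 (J(t) = -2 + ((t² + t*t) + 88)/9 = -2 + ((t² + t²) + 88)/9 = -2 + (2*t² + 88)/9 = -2 + (88 + 2*t²)/9 = -2 + (88/9 + 2*t²/9) = 70/9 + 2*t²/9)
U = 22197/25442716 (U = 1/(1144 + 49348*(1/22197)) = 1/(1144 + 49348/22197) = 1/(25442716/22197) = 22197/25442716 ≈ 0.00087243)
U - ((11835/(-6552) - 2755/10851) - J(7)) = 22197/25442716 - ((11835/(-6552) - 2755/10851) - (70/9 + (2/9)*7²)) = 22197/25442716 - ((11835*(-1/6552) - 2755*1/10851) - (70/9 + (2/9)*49)) = 22197/25442716 - ((-1315/728 - 2755/10851) - (70/9 + 98/9)) = 22197/25442716 - (-16274705/7899528 - 1*56/3) = 22197/25442716 - (-16274705/7899528 - 56/3) = 22197/25442716 - 1*(-163732561/7899528) = 22197/25442716 + 163732561/7899528 = 80114930678821/3865104758424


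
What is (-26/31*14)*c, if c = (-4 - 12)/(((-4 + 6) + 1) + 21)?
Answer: 728/93 ≈ 7.8280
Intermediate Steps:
c = -⅔ (c = -16/((2 + 1) + 21) = -16/(3 + 21) = -16/24 = -16*1/24 = -⅔ ≈ -0.66667)
(-26/31*14)*c = (-26/31*14)*(-⅔) = (-26*1/31*14)*(-⅔) = -26/31*14*(-⅔) = -364/31*(-⅔) = 728/93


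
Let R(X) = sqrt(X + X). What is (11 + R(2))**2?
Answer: 169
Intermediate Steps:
R(X) = sqrt(2)*sqrt(X) (R(X) = sqrt(2*X) = sqrt(2)*sqrt(X))
(11 + R(2))**2 = (11 + sqrt(2)*sqrt(2))**2 = (11 + 2)**2 = 13**2 = 169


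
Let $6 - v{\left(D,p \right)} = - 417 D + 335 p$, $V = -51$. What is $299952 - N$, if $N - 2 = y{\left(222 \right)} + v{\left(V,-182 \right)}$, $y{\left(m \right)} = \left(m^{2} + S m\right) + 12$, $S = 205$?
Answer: $165435$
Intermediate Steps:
$v{\left(D,p \right)} = 6 - 335 p + 417 D$ ($v{\left(D,p \right)} = 6 - \left(- 417 D + 335 p\right) = 6 + \left(- 335 p + 417 D\right) = 6 - 335 p + 417 D$)
$y{\left(m \right)} = 12 + m^{2} + 205 m$ ($y{\left(m \right)} = \left(m^{2} + 205 m\right) + 12 = 12 + m^{2} + 205 m$)
$N = 134517$ ($N = 2 + \left(\left(12 + 222^{2} + 205 \cdot 222\right) + \left(6 - -60970 + 417 \left(-51\right)\right)\right) = 2 + \left(\left(12 + 49284 + 45510\right) + \left(6 + 60970 - 21267\right)\right) = 2 + \left(94806 + 39709\right) = 2 + 134515 = 134517$)
$299952 - N = 299952 - 134517 = 165435$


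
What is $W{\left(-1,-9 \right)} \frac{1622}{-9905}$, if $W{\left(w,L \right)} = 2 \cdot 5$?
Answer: $- \frac{3244}{1981} \approx -1.6376$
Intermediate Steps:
$W{\left(w,L \right)} = 10$
$W{\left(-1,-9 \right)} \frac{1622}{-9905} = 10 \frac{1622}{-9905} = 10 \cdot 1622 \left(- \frac{1}{9905}\right) = 10 \left(- \frac{1622}{9905}\right) = - \frac{3244}{1981}$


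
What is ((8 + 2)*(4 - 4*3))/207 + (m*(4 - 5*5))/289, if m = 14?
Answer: -83978/59823 ≈ -1.4038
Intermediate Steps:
((8 + 2)*(4 - 4*3))/207 + (m*(4 - 5*5))/289 = ((8 + 2)*(4 - 4*3))/207 + (14*(4 - 5*5))/289 = (10*(4 - 12))*(1/207) + (14*(4 - 25))*(1/289) = (10*(-8))*(1/207) + (14*(-21))*(1/289) = -80*1/207 - 294*1/289 = -80/207 - 294/289 = -83978/59823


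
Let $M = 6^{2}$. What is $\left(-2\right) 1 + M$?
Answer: $34$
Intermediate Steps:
$M = 36$
$\left(-2\right) 1 + M = \left(-2\right) 1 + 36 = -2 + 36 = 34$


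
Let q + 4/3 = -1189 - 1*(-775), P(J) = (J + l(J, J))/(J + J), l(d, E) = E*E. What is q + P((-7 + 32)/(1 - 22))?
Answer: -2908/7 ≈ -415.43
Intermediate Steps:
l(d, E) = E**2
P(J) = (J + J**2)/(2*J) (P(J) = (J + J**2)/(J + J) = (J + J**2)/((2*J)) = (J + J**2)*(1/(2*J)) = (J + J**2)/(2*J))
q = -1246/3 (q = -4/3 + (-1189 - 1*(-775)) = -4/3 + (-1189 + 775) = -4/3 - 414 = -1246/3 ≈ -415.33)
q + P((-7 + 32)/(1 - 22)) = -1246/3 + (1/2 + ((-7 + 32)/(1 - 22))/2) = -1246/3 + (1/2 + (25/(-21))/2) = -1246/3 + (1/2 + (25*(-1/21))/2) = -1246/3 + (1/2 + (1/2)*(-25/21)) = -1246/3 + (1/2 - 25/42) = -1246/3 - 2/21 = -2908/7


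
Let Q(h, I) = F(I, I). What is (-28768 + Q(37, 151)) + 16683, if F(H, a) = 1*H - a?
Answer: -12085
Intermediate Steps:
F(H, a) = H - a
Q(h, I) = 0 (Q(h, I) = I - I = 0)
(-28768 + Q(37, 151)) + 16683 = (-28768 + 0) + 16683 = -28768 + 16683 = -12085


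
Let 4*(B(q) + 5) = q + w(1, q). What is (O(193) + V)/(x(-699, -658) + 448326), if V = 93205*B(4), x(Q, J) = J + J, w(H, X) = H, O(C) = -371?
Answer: -1399559/1788040 ≈ -0.78273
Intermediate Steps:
B(q) = -19/4 + q/4 (B(q) = -5 + (q + 1)/4 = -5 + (1 + q)/4 = -5 + (¼ + q/4) = -19/4 + q/4)
x(Q, J) = 2*J
V = -1398075/4 (V = 93205*(-19/4 + (¼)*4) = 93205*(-19/4 + 1) = 93205*(-15/4) = -1398075/4 ≈ -3.4952e+5)
(O(193) + V)/(x(-699, -658) + 448326) = (-371 - 1398075/4)/(2*(-658) + 448326) = -1399559/(4*(-1316 + 448326)) = -1399559/4/447010 = -1399559/4*1/447010 = -1399559/1788040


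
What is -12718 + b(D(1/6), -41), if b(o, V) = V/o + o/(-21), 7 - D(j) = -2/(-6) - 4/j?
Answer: -73729741/5796 ≈ -12721.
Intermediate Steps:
D(j) = 20/3 + 4/j (D(j) = 7 - (-2/(-6) - 4/j) = 7 - (-2*(-⅙) - 4/j) = 7 - (⅓ - 4/j) = 7 + (-⅓ + 4/j) = 20/3 + 4/j)
b(o, V) = -o/21 + V/o (b(o, V) = V/o + o*(-1/21) = V/o - o/21 = -o/21 + V/o)
-12718 + b(D(1/6), -41) = -12718 + (-(20/3 + 4/(1/6))/21 - 41/(20/3 + 4/(1/6))) = -12718 + (-(20/3 + 4/(⅙))/21 - 41/(20/3 + 4/(⅙))) = -12718 + (-(20/3 + 4*6)/21 - 41/(20/3 + 4*6)) = -12718 + (-(20/3 + 24)/21 - 41/(20/3 + 24)) = -12718 + (-1/21*92/3 - 41/92/3) = -12718 + (-92/63 - 41*3/92) = -12718 + (-92/63 - 123/92) = -12718 - 16213/5796 = -73729741/5796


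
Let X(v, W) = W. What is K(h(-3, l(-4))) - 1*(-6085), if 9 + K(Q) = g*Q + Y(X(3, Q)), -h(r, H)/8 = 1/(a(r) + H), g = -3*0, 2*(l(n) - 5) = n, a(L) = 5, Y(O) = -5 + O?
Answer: 6070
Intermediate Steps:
l(n) = 5 + n/2
g = 0
h(r, H) = -8/(5 + H)
K(Q) = -14 + Q (K(Q) = -9 + (0*Q + (-5 + Q)) = -9 + (0 + (-5 + Q)) = -9 + (-5 + Q) = -14 + Q)
K(h(-3, l(-4))) - 1*(-6085) = (-14 - 8/(5 + (5 + (½)*(-4)))) - 1*(-6085) = (-14 - 8/(5 + (5 - 2))) + 6085 = (-14 - 8/(5 + 3)) + 6085 = (-14 - 8/8) + 6085 = (-14 - 8*⅛) + 6085 = (-14 - 1) + 6085 = -15 + 6085 = 6070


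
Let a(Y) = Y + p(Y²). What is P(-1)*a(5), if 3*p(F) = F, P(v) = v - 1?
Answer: -80/3 ≈ -26.667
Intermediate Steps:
P(v) = -1 + v
p(F) = F/3
a(Y) = Y + Y²/3
P(-1)*a(5) = (-1 - 1)*((⅓)*5*(3 + 5)) = -2*5*8/3 = -2*40/3 = -80/3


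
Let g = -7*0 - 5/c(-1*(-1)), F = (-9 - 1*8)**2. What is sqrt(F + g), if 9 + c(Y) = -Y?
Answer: sqrt(1158)/2 ≈ 17.015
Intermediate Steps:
c(Y) = -9 - Y
F = 289 (F = (-9 - 8)**2 = (-17)**2 = 289)
g = 1/2 (g = -7*0 - 5/(-9 - (-1)*(-1)) = 0 - 5/(-9 - 1*1) = 0 - 5/(-9 - 1) = 0 - 5/(-10) = 0 - 5*(-1/10) = 0 + 1/2 = 1/2 ≈ 0.50000)
sqrt(F + g) = sqrt(289 + 1/2) = sqrt(579/2) = sqrt(1158)/2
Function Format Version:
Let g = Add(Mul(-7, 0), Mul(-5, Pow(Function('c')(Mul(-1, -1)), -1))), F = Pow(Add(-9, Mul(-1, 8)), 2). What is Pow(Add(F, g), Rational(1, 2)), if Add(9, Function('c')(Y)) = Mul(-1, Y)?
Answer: Mul(Rational(1, 2), Pow(1158, Rational(1, 2))) ≈ 17.015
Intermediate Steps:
Function('c')(Y) = Add(-9, Mul(-1, Y))
F = 289 (F = Pow(Add(-9, -8), 2) = Pow(-17, 2) = 289)
g = Rational(1, 2) (g = Add(Mul(-7, 0), Mul(-5, Pow(Add(-9, Mul(-1, Mul(-1, -1))), -1))) = Add(0, Mul(-5, Pow(Add(-9, Mul(-1, 1)), -1))) = Add(0, Mul(-5, Pow(Add(-9, -1), -1))) = Add(0, Mul(-5, Pow(-10, -1))) = Add(0, Mul(-5, Rational(-1, 10))) = Add(0, Rational(1, 2)) = Rational(1, 2) ≈ 0.50000)
Pow(Add(F, g), Rational(1, 2)) = Pow(Add(289, Rational(1, 2)), Rational(1, 2)) = Pow(Rational(579, 2), Rational(1, 2)) = Mul(Rational(1, 2), Pow(1158, Rational(1, 2)))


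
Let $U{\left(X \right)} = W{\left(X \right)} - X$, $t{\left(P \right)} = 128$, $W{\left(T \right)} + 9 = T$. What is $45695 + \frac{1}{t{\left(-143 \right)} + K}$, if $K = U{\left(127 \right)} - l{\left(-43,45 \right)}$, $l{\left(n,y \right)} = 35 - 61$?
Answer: $\frac{6625776}{145} \approx 45695.0$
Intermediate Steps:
$l{\left(n,y \right)} = -26$ ($l{\left(n,y \right)} = 35 - 61 = -26$)
$W{\left(T \right)} = -9 + T$
$U{\left(X \right)} = -9$ ($U{\left(X \right)} = \left(-9 + X\right) - X = -9$)
$K = 17$ ($K = -9 - -26 = -9 + 26 = 17$)
$45695 + \frac{1}{t{\left(-143 \right)} + K} = 45695 + \frac{1}{128 + 17} = 45695 + \frac{1}{145} = \frac{6625776}{145}$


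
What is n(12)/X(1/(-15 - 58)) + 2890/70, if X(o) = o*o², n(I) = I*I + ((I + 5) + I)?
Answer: -471099298/7 ≈ -6.7300e+7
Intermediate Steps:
n(I) = 5 + I² + 2*I (n(I) = I² + ((5 + I) + I) = I² + (5 + 2*I) = 5 + I² + 2*I)
X(o) = o³
n(12)/X(1/(-15 - 58)) + 2890/70 = (5 + 12² + 2*12)/((1/(-15 - 58))³) + 2890/70 = (5 + 144 + 24)/((1/(-73))³) + 2890*(1/70) = 173/((-1/73)³) + 289/7 = 173/(-1/389017) + 289/7 = 173*(-389017) + 289/7 = -67299941 + 289/7 = -471099298/7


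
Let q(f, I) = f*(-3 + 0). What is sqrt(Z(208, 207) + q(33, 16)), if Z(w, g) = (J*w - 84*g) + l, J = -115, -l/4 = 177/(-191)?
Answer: I*sqrt(1510433539)/191 ≈ 203.48*I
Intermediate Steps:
l = 708/191 (l = -708/(-191) = -708*(-1)/191 = -4*(-177/191) = 708/191 ≈ 3.7068)
Z(w, g) = 708/191 - 115*w - 84*g (Z(w, g) = (-115*w - 84*g) + 708/191 = 708/191 - 115*w - 84*g)
q(f, I) = -3*f (q(f, I) = f*(-3) = -3*f)
sqrt(Z(208, 207) + q(33, 16)) = sqrt((708/191 - 115*208 - 84*207) - 3*33) = sqrt((708/191 - 23920 - 17388) - 99) = sqrt(-7889120/191 - 99) = sqrt(-7908029/191) = I*sqrt(1510433539)/191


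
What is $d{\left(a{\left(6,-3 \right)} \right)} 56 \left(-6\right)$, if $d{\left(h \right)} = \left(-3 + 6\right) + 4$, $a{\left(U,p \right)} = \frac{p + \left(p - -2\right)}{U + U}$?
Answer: $-2352$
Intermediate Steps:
$a{\left(U,p \right)} = \frac{2 + 2 p}{2 U}$ ($a{\left(U,p \right)} = \frac{p + \left(p + 2\right)}{2 U} = \left(p + \left(2 + p\right)\right) \frac{1}{2 U} = \left(2 + 2 p\right) \frac{1}{2 U} = \frac{2 + 2 p}{2 U}$)
$d{\left(h \right)} = 7$ ($d{\left(h \right)} = 3 + 4 = 7$)
$d{\left(a{\left(6,-3 \right)} \right)} 56 \left(-6\right) = 7 \cdot 56 \left(-6\right) = 392 \left(-6\right) = -2352$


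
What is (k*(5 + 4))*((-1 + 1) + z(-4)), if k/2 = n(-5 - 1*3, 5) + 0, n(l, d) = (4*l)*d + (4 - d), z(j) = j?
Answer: 11592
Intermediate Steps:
n(l, d) = 4 - d + 4*d*l (n(l, d) = 4*d*l + (4 - d) = 4 - d + 4*d*l)
k = -322 (k = 2*((4 - 1*5 + 4*5*(-5 - 1*3)) + 0) = 2*((4 - 5 + 4*5*(-5 - 3)) + 0) = 2*((4 - 5 + 4*5*(-8)) + 0) = 2*((4 - 5 - 160) + 0) = 2*(-161 + 0) = 2*(-161) = -322)
(k*(5 + 4))*((-1 + 1) + z(-4)) = (-322*(5 + 4))*((-1 + 1) - 4) = (-322*9)*(0 - 4) = -2898*(-4) = 11592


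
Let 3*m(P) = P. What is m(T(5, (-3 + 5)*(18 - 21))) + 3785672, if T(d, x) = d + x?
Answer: 11357015/3 ≈ 3.7857e+6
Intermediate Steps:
m(P) = P/3
m(T(5, (-3 + 5)*(18 - 21))) + 3785672 = (5 + (-3 + 5)*(18 - 21))/3 + 3785672 = (5 + 2*(-3))/3 + 3785672 = (5 - 6)/3 + 3785672 = (⅓)*(-1) + 3785672 = -⅓ + 3785672 = 11357015/3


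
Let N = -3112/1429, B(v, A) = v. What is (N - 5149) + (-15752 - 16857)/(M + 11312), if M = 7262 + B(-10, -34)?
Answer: -136696814873/26527956 ≈ -5152.9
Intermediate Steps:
M = 7252 (M = 7262 - 10 = 7252)
N = -3112/1429 (N = -3112*1/1429 = -3112/1429 ≈ -2.1777)
(N - 5149) + (-15752 - 16857)/(M + 11312) = (-3112/1429 - 5149) + (-15752 - 16857)/(7252 + 11312) = -7361033/1429 - 32609/18564 = -136696814873/26527956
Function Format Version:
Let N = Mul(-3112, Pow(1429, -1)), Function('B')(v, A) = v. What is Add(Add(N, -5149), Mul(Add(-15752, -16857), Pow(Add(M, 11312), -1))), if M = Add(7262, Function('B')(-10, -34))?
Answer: Rational(-136696814873, 26527956) ≈ -5152.9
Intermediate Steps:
M = 7252 (M = Add(7262, -10) = 7252)
N = Rational(-3112, 1429) (N = Mul(-3112, Rational(1, 1429)) = Rational(-3112, 1429) ≈ -2.1777)
Add(Add(N, -5149), Mul(Add(-15752, -16857), Pow(Add(M, 11312), -1))) = Add(Add(Rational(-3112, 1429), -5149), Mul(Add(-15752, -16857), Pow(Add(7252, 11312), -1))) = Add(Rational(-7361033, 1429), Mul(-32609, Pow(18564, -1))) = Add(Rational(-7361033, 1429), Mul(-32609, Rational(1, 18564))) = Add(Rational(-7361033, 1429), Rational(-32609, 18564)) = Rational(-136696814873, 26527956)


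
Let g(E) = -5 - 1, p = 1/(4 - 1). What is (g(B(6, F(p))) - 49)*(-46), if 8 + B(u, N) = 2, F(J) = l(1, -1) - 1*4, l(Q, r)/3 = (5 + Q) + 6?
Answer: 2530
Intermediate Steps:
l(Q, r) = 33 + 3*Q (l(Q, r) = 3*((5 + Q) + 6) = 3*(11 + Q) = 33 + 3*Q)
p = ⅓ (p = 1/3 = ⅓ ≈ 0.33333)
F(J) = 32 (F(J) = (33 + 3*1) - 1*4 = (33 + 3) - 4 = 36 - 4 = 32)
B(u, N) = -6 (B(u, N) = -8 + 2 = -6)
g(E) = -6
(g(B(6, F(p))) - 49)*(-46) = (-6 - 49)*(-46) = -55*(-46) = 2530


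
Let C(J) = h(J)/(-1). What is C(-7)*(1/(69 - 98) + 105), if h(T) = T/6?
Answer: 10654/87 ≈ 122.46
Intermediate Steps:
h(T) = T/6 (h(T) = T*(⅙) = T/6)
C(J) = -J/6 (C(J) = (J/6)/(-1) = (J/6)*(-1) = -J/6)
C(-7)*(1/(69 - 98) + 105) = (-⅙*(-7))*(1/(69 - 98) + 105) = 7*(1/(-29) + 105)/6 = 7*(-1/29 + 105)/6 = (7/6)*(3044/29) = 10654/87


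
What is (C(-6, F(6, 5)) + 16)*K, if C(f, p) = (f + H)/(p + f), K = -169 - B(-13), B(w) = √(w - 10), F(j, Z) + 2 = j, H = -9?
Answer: -7943/2 - 47*I*√23/2 ≈ -3971.5 - 112.7*I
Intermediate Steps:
F(j, Z) = -2 + j
B(w) = √(-10 + w)
K = -169 - I*√23 (K = -169 - √(-10 - 13) = -169 - √(-23) = -169 - I*√23 ≈ -169.0 - 4.7958*I)
C(f, p) = (-9 + f)/(f + p) (C(f, p) = (f - 9)/(p + f) = (-9 + f)/(f + p))
(C(-6, F(6, 5)) + 16)*K = ((-9 - 6)/(-6 + (-2 + 6)) + 16)*(-169 - I*√23) = (-15/(-6 + 4) + 16)*(-169 - I*√23) = (-15/(-2) + 16)*(-169 - I*√23) = (-½*(-15) + 16)*(-169 - I*√23) = (15/2 + 16)*(-169 - I*√23) = 47*(-169 - I*√23)/2 = -7943/2 - 47*I*√23/2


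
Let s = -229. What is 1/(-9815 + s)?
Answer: -1/10044 ≈ -9.9562e-5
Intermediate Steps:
1/(-9815 + s) = 1/(-9815 - 229) = 1/(-10044) = -1/10044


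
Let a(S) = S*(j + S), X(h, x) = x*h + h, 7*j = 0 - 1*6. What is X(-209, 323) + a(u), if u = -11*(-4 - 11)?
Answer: -284427/7 ≈ -40632.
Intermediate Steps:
j = -6/7 (j = (0 - 1*6)/7 = (0 - 6)/7 = (⅐)*(-6) = -6/7 ≈ -0.85714)
X(h, x) = h + h*x (X(h, x) = h*x + h = h + h*x)
u = 165 (u = -11*(-15) = 165)
a(S) = S*(-6/7 + S)
X(-209, 323) + a(u) = -209*(1 + 323) + (⅐)*165*(-6 + 7*165) = -209*324 + (⅐)*165*(-6 + 1155) = -67716 + (⅐)*165*1149 = -67716 + 189585/7 = -284427/7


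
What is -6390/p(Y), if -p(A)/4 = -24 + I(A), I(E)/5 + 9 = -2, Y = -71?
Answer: -3195/158 ≈ -20.222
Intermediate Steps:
I(E) = -55 (I(E) = -45 + 5*(-2) = -45 - 10 = -55)
p(A) = 316 (p(A) = -4*(-24 - 55) = -4*(-79) = 316)
-6390/p(Y) = -6390/316 = -6390*1/316 = -3195/158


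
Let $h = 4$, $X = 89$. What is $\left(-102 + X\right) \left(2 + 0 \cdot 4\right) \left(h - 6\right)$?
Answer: $52$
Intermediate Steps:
$\left(-102 + X\right) \left(2 + 0 \cdot 4\right) \left(h - 6\right) = \left(-102 + 89\right) \left(2 + 0 \cdot 4\right) \left(4 - 6\right) = - 13 \left(2 + 0\right) \left(-2\right) = - 13 \cdot 2 \left(-2\right) = \left(-13\right) \left(-4\right) = 52$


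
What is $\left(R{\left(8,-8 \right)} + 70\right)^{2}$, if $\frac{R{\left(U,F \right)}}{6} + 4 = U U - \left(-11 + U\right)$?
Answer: $200704$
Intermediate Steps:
$R{\left(U,F \right)} = 42 - 6 U + 6 U^{2}$ ($R{\left(U,F \right)} = -24 + 6 \left(U U - \left(-11 + U\right)\right) = -24 + 6 \left(U^{2} - \left(-11 + U\right)\right) = -24 + 6 \left(11 + U^{2} - U\right) = -24 + \left(66 - 6 U + 6 U^{2}\right) = 42 - 6 U + 6 U^{2}$)
$\left(R{\left(8,-8 \right)} + 70\right)^{2} = \left(\left(42 - 48 + 6 \cdot 8^{2}\right) + 70\right)^{2} = \left(\left(42 - 48 + 6 \cdot 64\right) + 70\right)^{2} = \left(\left(42 - 48 + 384\right) + 70\right)^{2} = \left(378 + 70\right)^{2} = 448^{2} = 200704$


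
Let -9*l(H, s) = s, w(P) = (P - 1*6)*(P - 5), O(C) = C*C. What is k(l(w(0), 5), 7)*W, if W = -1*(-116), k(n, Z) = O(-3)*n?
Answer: -580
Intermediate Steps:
O(C) = C²
w(P) = (-6 + P)*(-5 + P) (w(P) = (P - 6)*(-5 + P) = (-6 + P)*(-5 + P))
l(H, s) = -s/9
k(n, Z) = 9*n (k(n, Z) = (-3)²*n = 9*n)
W = 116
k(l(w(0), 5), 7)*W = (9*(-⅑*5))*116 = (9*(-5/9))*116 = -5*116 = -580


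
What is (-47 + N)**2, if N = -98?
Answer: 21025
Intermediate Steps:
(-47 + N)**2 = (-47 - 98)**2 = (-145)**2 = 21025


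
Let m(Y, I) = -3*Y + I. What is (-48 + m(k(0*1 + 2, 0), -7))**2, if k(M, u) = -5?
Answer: 1600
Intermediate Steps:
m(Y, I) = I - 3*Y
(-48 + m(k(0*1 + 2, 0), -7))**2 = (-48 + (-7 - 3*(-5)))**2 = (-48 + (-7 + 15))**2 = (-48 + 8)**2 = (-40)**2 = 1600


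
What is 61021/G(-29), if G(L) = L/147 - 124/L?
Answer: 260132523/17387 ≈ 14961.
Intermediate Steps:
G(L) = -124/L + L/147 (G(L) = L*(1/147) - 124/L = L/147 - 124/L = -124/L + L/147)
61021/G(-29) = 61021/(-124/(-29) + (1/147)*(-29)) = 61021/(-124*(-1/29) - 29/147) = 61021/(124/29 - 29/147) = 61021/(17387/4263) = 61021*(4263/17387) = 260132523/17387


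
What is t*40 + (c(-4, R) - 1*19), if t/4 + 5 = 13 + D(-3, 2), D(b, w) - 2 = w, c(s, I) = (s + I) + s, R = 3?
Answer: 1896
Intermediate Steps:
c(s, I) = I + 2*s (c(s, I) = (I + s) + s = I + 2*s)
D(b, w) = 2 + w
t = 48 (t = -20 + 4*(13 + (2 + 2)) = -20 + 4*(13 + 4) = -20 + 4*17 = -20 + 68 = 48)
t*40 + (c(-4, R) - 1*19) = 48*40 + ((3 + 2*(-4)) - 1*19) = 1920 + ((3 - 8) - 19) = 1920 + (-5 - 19) = 1920 - 24 = 1896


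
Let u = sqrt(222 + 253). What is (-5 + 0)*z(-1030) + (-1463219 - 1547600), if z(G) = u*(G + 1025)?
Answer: -3010819 + 125*sqrt(19) ≈ -3.0103e+6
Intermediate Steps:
u = 5*sqrt(19) (u = sqrt(475) = 5*sqrt(19) ≈ 21.794)
z(G) = 5*sqrt(19)*(1025 + G) (z(G) = (5*sqrt(19))*(G + 1025) = (5*sqrt(19))*(1025 + G) = 5*sqrt(19)*(1025 + G))
(-5 + 0)*z(-1030) + (-1463219 - 1547600) = (-5 + 0)*(5*sqrt(19)*(1025 - 1030)) + (-1463219 - 1547600) = -25*sqrt(19)*(-5) - 3010819 = -(-125)*sqrt(19) - 3010819 = 125*sqrt(19) - 3010819 = -3010819 + 125*sqrt(19)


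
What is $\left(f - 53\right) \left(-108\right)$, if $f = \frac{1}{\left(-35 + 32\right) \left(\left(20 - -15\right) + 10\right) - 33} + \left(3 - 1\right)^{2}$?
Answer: $\frac{74097}{14} \approx 5292.6$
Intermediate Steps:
$f = \frac{671}{168}$ ($f = \frac{1}{- 3 \left(\left(20 + 15\right) + 10\right) - 33} + 2^{2} = \frac{1}{- 3 \left(35 + 10\right) - 33} + 4 = \frac{1}{\left(-3\right) 45 - 33} + 4 = \frac{1}{-135 - 33} + 4 = \frac{1}{-168} + 4 = - \frac{1}{168} + 4 = \frac{671}{168} \approx 3.994$)
$\left(f - 53\right) \left(-108\right) = \left(\frac{671}{168} - 53\right) \left(-108\right) = \left(- \frac{8233}{168}\right) \left(-108\right) = \frac{74097}{14}$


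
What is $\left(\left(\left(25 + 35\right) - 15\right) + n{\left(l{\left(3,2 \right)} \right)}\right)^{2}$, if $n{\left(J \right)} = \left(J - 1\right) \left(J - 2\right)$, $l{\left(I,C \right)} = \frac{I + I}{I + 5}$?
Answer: $\frac{525625}{256} \approx 2053.2$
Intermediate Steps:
$l{\left(I,C \right)} = \frac{2 I}{5 + I}$
$n{\left(J \right)} = \left(-1 + J\right) \left(-2 + J\right)$
$\left(\left(\left(25 + 35\right) - 15\right) + n{\left(l{\left(3,2 \right)} \right)}\right)^{2} = \left(\left(\left(25 + 35\right) - 15\right) + \left(2 + \left(2 \cdot 3 \frac{1}{5 + 3}\right)^{2} - 3 \cdot 2 \cdot 3 \frac{1}{5 + 3}\right)\right)^{2} = \left(\left(60 - 15\right) + \left(2 + \left(2 \cdot 3 \cdot \frac{1}{8}\right)^{2} - 3 \cdot 2 \cdot 3 \cdot \frac{1}{8}\right)\right)^{2} = \left(45 + \left(2 + \left(2 \cdot 3 \cdot \frac{1}{8}\right)^{2} - 3 \cdot 2 \cdot 3 \cdot \frac{1}{8}\right)\right)^{2} = \left(45 + \left(2 + \left(\frac{3}{4}\right)^{2} - \frac{9}{4}\right)\right)^{2} = \left(45 + \left(2 + \frac{9}{16} - \frac{9}{4}\right)\right)^{2} = \left(45 + \frac{5}{16}\right)^{2} = \left(\frac{725}{16}\right)^{2} = \frac{525625}{256}$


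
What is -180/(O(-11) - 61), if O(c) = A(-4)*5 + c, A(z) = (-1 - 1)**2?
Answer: 45/13 ≈ 3.4615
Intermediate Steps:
A(z) = 4 (A(z) = (-2)**2 = 4)
O(c) = 20 + c (O(c) = 4*5 + c = 20 + c)
-180/(O(-11) - 61) = -180/((20 - 11) - 61) = -180/(9 - 61) = -180/(-52) = -180*(-1/52) = 45/13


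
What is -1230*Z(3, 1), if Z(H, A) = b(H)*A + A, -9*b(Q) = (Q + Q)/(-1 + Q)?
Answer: -820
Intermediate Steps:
b(Q) = -2*Q/(9*(-1 + Q)) (b(Q) = -(Q + Q)/(9*(-1 + Q)) = -2*Q/(9*(-1 + Q)))
Z(H, A) = A - 2*A*H/(-9 + 9*H) (Z(H, A) = (-2*H/(-9 + 9*H))*A + A = -2*A*H/(-9 + 9*H) + A = A - 2*A*H/(-9 + 9*H))
-1230*Z(3, 1) = -410*(-9 + 7*3)/(3*(-1 + 3)) = -410*(-9 + 21)/(3*2) = -410*12/(3*2) = -1230*⅔ = -820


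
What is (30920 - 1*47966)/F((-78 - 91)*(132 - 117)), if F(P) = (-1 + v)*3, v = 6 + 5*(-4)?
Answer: 1894/5 ≈ 378.80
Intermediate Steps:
v = -14 (v = 6 - 20 = -14)
F(P) = -45 (F(P) = (-1 - 14)*3 = -15*3 = -45)
(30920 - 1*47966)/F((-78 - 91)*(132 - 117)) = (30920 - 1*47966)/(-45) = (30920 - 47966)*(-1/45) = -17046*(-1/45) = 1894/5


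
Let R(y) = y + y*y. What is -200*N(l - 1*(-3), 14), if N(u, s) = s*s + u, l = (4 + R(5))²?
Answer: -271000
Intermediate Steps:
R(y) = y + y²
l = 1156 (l = (4 + 5*(1 + 5))² = (4 + 5*6)² = (4 + 30)² = 34² = 1156)
N(u, s) = u + s² (N(u, s) = s² + u = u + s²)
-200*N(l - 1*(-3), 14) = -200*((1156 - 1*(-3)) + 14²) = -200*((1156 + 3) + 196) = -200*(1159 + 196) = -200*1355 = -271000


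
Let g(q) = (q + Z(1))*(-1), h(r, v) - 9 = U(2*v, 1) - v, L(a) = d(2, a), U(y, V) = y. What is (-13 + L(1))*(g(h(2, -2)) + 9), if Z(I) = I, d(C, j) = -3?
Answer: -16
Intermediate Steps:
L(a) = -3
h(r, v) = 9 + v (h(r, v) = 9 + (2*v - v) = 9 + v)
g(q) = -1 - q (g(q) = (q + 1)*(-1) = (1 + q)*(-1) = -1 - q)
(-13 + L(1))*(g(h(2, -2)) + 9) = (-13 - 3)*((-1 - (9 - 2)) + 9) = -16*((-1 - 1*7) + 9) = -16*((-1 - 7) + 9) = -16*(-8 + 9) = -16*1 = -16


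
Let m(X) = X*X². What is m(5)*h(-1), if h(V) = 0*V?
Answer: 0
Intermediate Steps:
m(X) = X³
h(V) = 0
m(5)*h(-1) = 5³*0 = 125*0 = 0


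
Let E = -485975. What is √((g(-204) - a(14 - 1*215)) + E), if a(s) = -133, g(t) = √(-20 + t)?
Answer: √(-485842 + 4*I*√14) ≈ 0.01 + 697.02*I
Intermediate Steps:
√((g(-204) - a(14 - 1*215)) + E) = √((√(-20 - 204) - 1*(-133)) - 485975) = √((√(-224) + 133) - 485975) = √((4*I*√14 + 133) - 485975) = √((133 + 4*I*√14) - 485975) = √(-485842 + 4*I*√14)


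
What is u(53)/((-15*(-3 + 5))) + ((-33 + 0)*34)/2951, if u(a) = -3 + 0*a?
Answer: -8269/29510 ≈ -0.28021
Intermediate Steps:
u(a) = -3 (u(a) = -3 + 0 = -3)
u(53)/((-15*(-3 + 5))) + ((-33 + 0)*34)/2951 = -3*(-1/(15*(-3 + 5))) + ((-33 + 0)*34)/2951 = -3/((-15*2)) - 33*34*(1/2951) = -3/(-30) - 1122*1/2951 = -3*(-1/30) - 1122/2951 = ⅒ - 1122/2951 = -8269/29510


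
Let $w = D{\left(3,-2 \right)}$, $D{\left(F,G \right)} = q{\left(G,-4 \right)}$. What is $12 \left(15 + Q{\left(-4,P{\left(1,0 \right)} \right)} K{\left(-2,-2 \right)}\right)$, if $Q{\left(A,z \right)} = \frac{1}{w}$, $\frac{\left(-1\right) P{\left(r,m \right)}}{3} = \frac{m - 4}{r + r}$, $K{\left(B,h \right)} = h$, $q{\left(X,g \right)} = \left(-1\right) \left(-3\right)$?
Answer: $172$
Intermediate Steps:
$q{\left(X,g \right)} = 3$
$D{\left(F,G \right)} = 3$
$w = 3$
$P{\left(r,m \right)} = - \frac{3 \left(-4 + m\right)}{2 r}$ ($P{\left(r,m \right)} = - 3 \frac{m - 4}{r + r} = - 3 \frac{-4 + m}{2 r} = - \frac{3 \left(-4 + m\right)}{2 r}$)
$Q{\left(A,z \right)} = \frac{1}{3}$
$12 \left(15 + Q{\left(-4,P{\left(1,0 \right)} \right)} K{\left(-2,-2 \right)}\right) = 12 \left(15 + \frac{1}{3} \left(-2\right)\right) = 12 \left(15 - \frac{2}{3}\right) = 12 \cdot \frac{43}{3} = 172$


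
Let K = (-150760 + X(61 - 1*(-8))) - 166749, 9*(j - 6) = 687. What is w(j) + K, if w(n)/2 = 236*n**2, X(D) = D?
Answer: 25939288/9 ≈ 2.8821e+6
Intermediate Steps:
j = 247/3 (j = 6 + (1/9)*687 = 6 + 229/3 = 247/3 ≈ 82.333)
w(n) = 472*n**2 (w(n) = 2*(236*n**2) = 472*n**2)
K = -317440 (K = (-150760 + (61 - 1*(-8))) - 166749 = (-150760 + (61 + 8)) - 166749 = (-150760 + 69) - 166749 = -150691 - 166749 = -317440)
w(j) + K = 472*(247/3)**2 - 317440 = 472*(61009/9) - 317440 = 28796248/9 - 317440 = 25939288/9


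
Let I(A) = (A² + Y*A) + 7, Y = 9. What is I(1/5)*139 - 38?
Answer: 29769/25 ≈ 1190.8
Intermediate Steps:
I(A) = 7 + A² + 9*A (I(A) = (A² + 9*A) + 7 = 7 + A² + 9*A)
I(1/5)*139 - 38 = (7 + (1/5)² + 9/5)*139 - 38 = (7 + (⅕)² + 9*(⅕))*139 - 38 = (7 + 1/25 + 9/5)*139 - 38 = (221/25)*139 - 38 = 30719/25 - 38 = 29769/25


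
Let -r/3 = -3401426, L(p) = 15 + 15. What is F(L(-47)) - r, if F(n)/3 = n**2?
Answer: -10201578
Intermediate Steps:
L(p) = 30
F(n) = 3*n**2
r = 10204278 (r = -3*(-3401426) = 10204278)
F(L(-47)) - r = 3*30**2 - 1*10204278 = 3*900 - 10204278 = 2700 - 10204278 = -10201578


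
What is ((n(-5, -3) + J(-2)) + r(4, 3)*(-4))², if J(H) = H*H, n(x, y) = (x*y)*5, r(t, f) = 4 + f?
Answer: 2601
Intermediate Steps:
n(x, y) = 5*x*y
J(H) = H²
((n(-5, -3) + J(-2)) + r(4, 3)*(-4))² = ((5*(-5)*(-3) + (-2)²) + (4 + 3)*(-4))² = ((75 + 4) + 7*(-4))² = (79 - 28)² = 51² = 2601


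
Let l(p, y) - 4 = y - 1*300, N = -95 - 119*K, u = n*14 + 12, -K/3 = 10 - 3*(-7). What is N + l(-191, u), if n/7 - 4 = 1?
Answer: 11178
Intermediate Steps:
n = 35 (n = 28 + 7*1 = 28 + 7 = 35)
K = -93 (K = -3*(10 - 3*(-7)) = -3*(10 + 21) = -3*31 = -93)
u = 502 (u = 35*14 + 12 = 490 + 12 = 502)
N = 10972 (N = -95 - 119*(-93) = -95 + 11067 = 10972)
l(p, y) = -296 + y (l(p, y) = 4 + (y - 1*300) = 4 + (y - 300) = 4 + (-300 + y) = -296 + y)
N + l(-191, u) = 10972 + (-296 + 502) = 10972 + 206 = 11178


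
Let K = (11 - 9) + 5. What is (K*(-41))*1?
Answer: -287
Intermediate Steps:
K = 7 (K = 2 + 5 = 7)
(K*(-41))*1 = (7*(-41))*1 = -287*1 = -287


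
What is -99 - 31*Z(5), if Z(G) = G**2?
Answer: -874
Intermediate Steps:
-99 - 31*Z(5) = -99 - 31*5**2 = -99 - 31*25 = -99 - 775 = -874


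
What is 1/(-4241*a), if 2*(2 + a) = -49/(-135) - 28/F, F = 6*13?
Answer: 3510/29742133 ≈ 0.00011801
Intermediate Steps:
F = 78
a = -7013/3510 (a = -2 + (-49/(-135) - 28/78)/2 = -2 + (-49*(-1/135) - 28*1/78)/2 = -2 + (49/135 - 14/39)/2 = -2 + (1/2)*(7/1755) = -2 + 7/3510 = -7013/3510 ≈ -1.9980)
1/(-4241*a) = 1/(-4241*(-7013/3510)) = 1/(29742133/3510) = 3510/29742133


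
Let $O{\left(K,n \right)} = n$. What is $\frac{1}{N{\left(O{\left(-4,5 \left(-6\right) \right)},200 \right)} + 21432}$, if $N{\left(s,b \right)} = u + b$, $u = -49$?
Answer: $\frac{1}{21583} \approx 4.6333 \cdot 10^{-5}$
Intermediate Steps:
$N{\left(s,b \right)} = -49 + b$
$\frac{1}{N{\left(O{\left(-4,5 \left(-6\right) \right)},200 \right)} + 21432} = \frac{1}{\left(-49 + 200\right) + 21432} = \frac{1}{151 + 21432} = \frac{1}{21583}$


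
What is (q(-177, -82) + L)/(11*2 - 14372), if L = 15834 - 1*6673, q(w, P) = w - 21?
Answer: -8963/14350 ≈ -0.62460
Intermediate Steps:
q(w, P) = -21 + w
L = 9161 (L = 15834 - 6673 = 9161)
(q(-177, -82) + L)/(11*2 - 14372) = ((-21 - 177) + 9161)/(11*2 - 14372) = (-198 + 9161)/(22 - 14372) = 8963/(-14350) = 8963*(-1/14350) = -8963/14350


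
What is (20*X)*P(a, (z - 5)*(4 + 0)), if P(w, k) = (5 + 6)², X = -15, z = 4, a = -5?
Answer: -36300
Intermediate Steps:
P(w, k) = 121 (P(w, k) = 11² = 121)
(20*X)*P(a, (z - 5)*(4 + 0)) = (20*(-15))*121 = -300*121 = -36300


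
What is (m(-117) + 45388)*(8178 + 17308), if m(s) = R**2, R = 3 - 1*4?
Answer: 1156784054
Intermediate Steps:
R = -1 (R = 3 - 4 = -1)
m(s) = 1 (m(s) = (-1)**2 = 1)
(m(-117) + 45388)*(8178 + 17308) = (1 + 45388)*(8178 + 17308) = 45389*25486 = 1156784054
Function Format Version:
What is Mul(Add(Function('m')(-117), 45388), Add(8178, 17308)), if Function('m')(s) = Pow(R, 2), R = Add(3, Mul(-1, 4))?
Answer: 1156784054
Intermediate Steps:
R = -1 (R = Add(3, -4) = -1)
Function('m')(s) = 1 (Function('m')(s) = Pow(-1, 2) = 1)
Mul(Add(Function('m')(-117), 45388), Add(8178, 17308)) = Mul(Add(1, 45388), Add(8178, 17308)) = Mul(45389, 25486) = 1156784054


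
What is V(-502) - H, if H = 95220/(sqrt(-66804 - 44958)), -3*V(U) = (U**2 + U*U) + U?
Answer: -503506/3 + 15870*I*sqrt(12418)/6209 ≈ -1.6784e+5 + 284.83*I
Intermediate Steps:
V(U) = -2*U**2/3 - U/3 (V(U) = -((U**2 + U*U) + U)/3 = -((U**2 + U**2) + U)/3 = -(2*U**2 + U)/3 = -(U + 2*U**2)/3 = -2*U**2/3 - U/3)
H = -15870*I*sqrt(12418)/6209 (H = 95220/(sqrt(-111762)) = 95220/((3*I*sqrt(12418))) = 95220*(-I*sqrt(12418)/37254) = -15870*I*sqrt(12418)/6209 ≈ -284.83*I)
V(-502) - H = -1/3*(-502)*(1 + 2*(-502)) - (-15870)*I*sqrt(12418)/6209 = -1/3*(-502)*(1 - 1004) + 15870*I*sqrt(12418)/6209 = -1/3*(-502)*(-1003) + 15870*I*sqrt(12418)/6209 = -503506/3 + 15870*I*sqrt(12418)/6209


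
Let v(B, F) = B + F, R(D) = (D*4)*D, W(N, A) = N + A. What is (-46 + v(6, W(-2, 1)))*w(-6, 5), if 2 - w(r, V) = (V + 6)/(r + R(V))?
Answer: -7257/94 ≈ -77.202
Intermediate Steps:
W(N, A) = A + N
R(D) = 4*D² (R(D) = (4*D)*D = 4*D²)
w(r, V) = 2 - (6 + V)/(r + 4*V²) (w(r, V) = 2 - (V + 6)/(r + 4*V²) = 2 - (6 + V)/(r + 4*V²))
(-46 + v(6, W(-2, 1)))*w(-6, 5) = (-46 + (6 + (1 - 2)))*((-6 - 1*5 + 2*(-6) + 8*5²)/(-6 + 4*5²)) = (-46 + (6 - 1))*((-6 - 5 - 12 + 8*25)/(-6 + 4*25)) = (-46 + 5)*((-6 - 5 - 12 + 200)/(-6 + 100)) = -41*177/94 = -7257/94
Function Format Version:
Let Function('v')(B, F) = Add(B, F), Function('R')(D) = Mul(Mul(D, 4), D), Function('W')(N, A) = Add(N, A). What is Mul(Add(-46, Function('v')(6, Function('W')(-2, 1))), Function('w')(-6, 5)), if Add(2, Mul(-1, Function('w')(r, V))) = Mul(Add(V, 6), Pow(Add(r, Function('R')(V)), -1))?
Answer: Rational(-7257, 94) ≈ -77.202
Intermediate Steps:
Function('W')(N, A) = Add(A, N)
Function('R')(D) = Mul(4, Pow(D, 2)) (Function('R')(D) = Mul(Mul(4, D), D) = Mul(4, Pow(D, 2)))
Function('w')(r, V) = Add(2, Mul(-1, Pow(Add(r, Mul(4, Pow(V, 2))), -1), Add(6, V))) (Function('w')(r, V) = Add(2, Mul(-1, Mul(Add(V, 6), Pow(Add(r, Mul(4, Pow(V, 2))), -1)))) = Add(2, Mul(-1, Mul(Add(6, V), Pow(Add(r, Mul(4, Pow(V, 2))), -1)))) = Add(2, Mul(-1, Mul(Pow(Add(r, Mul(4, Pow(V, 2))), -1), Add(6, V)))) = Add(2, Mul(-1, Pow(Add(r, Mul(4, Pow(V, 2))), -1), Add(6, V))))
Mul(Add(-46, Function('v')(6, Function('W')(-2, 1))), Function('w')(-6, 5)) = Mul(Add(-46, Add(6, Add(1, -2))), Mul(Pow(Add(-6, Mul(4, Pow(5, 2))), -1), Add(-6, Mul(-1, 5), Mul(2, -6), Mul(8, Pow(5, 2))))) = Mul(Add(-46, Add(6, -1)), Mul(Pow(Add(-6, Mul(4, 25)), -1), Add(-6, -5, -12, Mul(8, 25)))) = Mul(Add(-46, 5), Mul(Pow(Add(-6, 100), -1), Add(-6, -5, -12, 200))) = Mul(-41, Mul(Pow(94, -1), 177)) = Mul(-41, Mul(Rational(1, 94), 177)) = Mul(-41, Rational(177, 94)) = Rational(-7257, 94)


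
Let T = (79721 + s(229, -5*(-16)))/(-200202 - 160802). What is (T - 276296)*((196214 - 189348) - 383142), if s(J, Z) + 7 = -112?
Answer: 9382822172698234/90251 ≈ 1.0396e+11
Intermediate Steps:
s(J, Z) = -119 (s(J, Z) = -7 - 112 = -119)
T = -39801/180502 (T = (79721 - 119)/(-200202 - 160802) = 79602/(-361004) = 79602*(-1/361004) = -39801/180502 ≈ -0.22050)
(T - 276296)*((196214 - 189348) - 383142) = (-39801/180502 - 276296)*((196214 - 189348) - 383142) = -49872020393*(6866 - 383142)/180502 = -49872020393/180502*(-376276) = 9382822172698234/90251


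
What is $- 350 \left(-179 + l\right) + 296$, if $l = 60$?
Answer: $41946$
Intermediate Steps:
$- 350 \left(-179 + l\right) + 296 = - 350 \left(-179 + 60\right) + 296 = \left(-350\right) \left(-119\right) + 296 = 41650 + 296 = 41946$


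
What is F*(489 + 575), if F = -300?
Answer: -319200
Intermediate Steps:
F*(489 + 575) = -300*(489 + 575) = -300*1064 = -319200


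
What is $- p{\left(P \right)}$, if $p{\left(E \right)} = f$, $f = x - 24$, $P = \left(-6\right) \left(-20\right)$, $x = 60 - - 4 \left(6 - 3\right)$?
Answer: $-48$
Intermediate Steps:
$x = 72$ ($x = 60 - \left(-4\right) 3 = 60 - -12 = 60 + 12 = 72$)
$P = 120$
$f = 48$ ($f = 72 - 24 = 48$)
$p{\left(E \right)} = 48$
$- p{\left(P \right)} = \left(-1\right) 48 = -48$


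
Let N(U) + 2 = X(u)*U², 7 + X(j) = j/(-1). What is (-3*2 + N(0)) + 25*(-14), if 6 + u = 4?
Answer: -358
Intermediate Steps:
u = -2 (u = -6 + 4 = -2)
X(j) = -7 - j (X(j) = -7 + j/(-1) = -7 + j*(-1) = -7 - j)
N(U) = -2 - 5*U² (N(U) = -2 + (-7 - 1*(-2))*U² = -2 + (-7 + 2)*U² = -2 - 5*U²)
(-3*2 + N(0)) + 25*(-14) = (-3*2 + (-2 - 5*0²)) + 25*(-14) = (-6 + (-2 - 5*0)) - 350 = (-6 + (-2 + 0)) - 350 = (-6 - 2) - 350 = -8 - 350 = -358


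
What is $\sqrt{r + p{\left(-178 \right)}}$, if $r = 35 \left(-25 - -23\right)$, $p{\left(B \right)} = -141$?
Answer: $i \sqrt{211} \approx 14.526 i$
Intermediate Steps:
$r = -70$ ($r = 35 \left(-25 + 23\right) = 35 \left(-2\right) = -70$)
$\sqrt{r + p{\left(-178 \right)}} = \sqrt{-70 - 141} = \sqrt{-211} = i \sqrt{211}$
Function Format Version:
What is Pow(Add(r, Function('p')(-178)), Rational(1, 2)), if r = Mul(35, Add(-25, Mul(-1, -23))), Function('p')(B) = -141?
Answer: Mul(I, Pow(211, Rational(1, 2))) ≈ Mul(14.526, I)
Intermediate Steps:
r = -70 (r = Mul(35, Add(-25, 23)) = Mul(35, -2) = -70)
Pow(Add(r, Function('p')(-178)), Rational(1, 2)) = Pow(Add(-70, -141), Rational(1, 2)) = Pow(-211, Rational(1, 2)) = Mul(I, Pow(211, Rational(1, 2)))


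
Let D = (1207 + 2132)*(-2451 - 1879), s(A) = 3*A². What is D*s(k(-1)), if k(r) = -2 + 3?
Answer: -43373610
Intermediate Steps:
k(r) = 1
D = -14457870 (D = 3339*(-4330) = -14457870)
D*s(k(-1)) = -43373610*1² = -43373610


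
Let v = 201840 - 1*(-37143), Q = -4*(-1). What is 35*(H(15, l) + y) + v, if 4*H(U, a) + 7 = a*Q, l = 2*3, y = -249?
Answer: 921667/4 ≈ 2.3042e+5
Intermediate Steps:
Q = 4
l = 6
H(U, a) = -7/4 + a (H(U, a) = -7/4 + (a*4)/4 = -7/4 + (4*a)/4 = -7/4 + a)
v = 238983 (v = 201840 + 37143 = 238983)
35*(H(15, l) + y) + v = 35*((-7/4 + 6) - 249) + 238983 = 35*(17/4 - 249) + 238983 = 35*(-979/4) + 238983 = -34265/4 + 238983 = 921667/4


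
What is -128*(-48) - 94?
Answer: 6050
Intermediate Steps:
-128*(-48) - 94 = 6144 - 94 = 6050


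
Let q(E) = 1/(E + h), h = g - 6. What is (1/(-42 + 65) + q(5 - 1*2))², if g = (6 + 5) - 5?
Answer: 676/4761 ≈ 0.14199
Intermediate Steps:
g = 6 (g = 11 - 5 = 6)
h = 0 (h = 6 - 6 = 0)
q(E) = 1/E (q(E) = 1/(E + 0) = 1/E)
(1/(-42 + 65) + q(5 - 1*2))² = (1/(-42 + 65) + 1/(5 - 1*2))² = (1/23 + 1/(5 - 2))² = (1/23 + 1/3)² = (1/23 + ⅓)² = (26/69)² = 676/4761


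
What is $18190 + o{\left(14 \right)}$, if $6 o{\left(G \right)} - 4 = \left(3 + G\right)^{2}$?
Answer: $\frac{109433}{6} \approx 18239.0$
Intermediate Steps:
$o{\left(G \right)} = \frac{2}{3} + \frac{\left(3 + G\right)^{2}}{6}$
$18190 + o{\left(14 \right)} = 18190 + \left(\frac{2}{3} + \frac{\left(3 + 14\right)^{2}}{6}\right) = 18190 + \left(\frac{2}{3} + \frac{17^{2}}{6}\right) = 18190 + \left(\frac{2}{3} + \frac{1}{6} \cdot 289\right) = 18190 + \left(\frac{2}{3} + \frac{289}{6}\right) = 18190 + \frac{293}{6} = \frac{109433}{6}$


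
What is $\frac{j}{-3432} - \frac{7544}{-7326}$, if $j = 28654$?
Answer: $- \frac{1394153}{190476} \approx -7.3193$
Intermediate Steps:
$\frac{j}{-3432} - \frac{7544}{-7326} = \frac{28654}{-3432} - \frac{7544}{-7326} = 28654 \left(- \frac{1}{3432}\right) - - \frac{3772}{3663} = - \frac{14327}{1716} + \frac{3772}{3663} = - \frac{1394153}{190476}$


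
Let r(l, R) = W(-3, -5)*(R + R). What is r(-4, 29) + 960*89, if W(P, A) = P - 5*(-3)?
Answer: 86136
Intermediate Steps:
W(P, A) = 15 + P (W(P, A) = P + 15 = 15 + P)
r(l, R) = 24*R (r(l, R) = (15 - 3)*(R + R) = 12*(2*R) = 24*R)
r(-4, 29) + 960*89 = 24*29 + 960*89 = 696 + 85440 = 86136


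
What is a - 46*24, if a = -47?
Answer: -1151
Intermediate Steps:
a - 46*24 = -47 - 46*24 = -47 - 1104 = -1151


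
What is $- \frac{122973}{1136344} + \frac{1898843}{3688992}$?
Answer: $\frac{213011554597}{523995490656} \approx 0.40651$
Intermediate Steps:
$- \frac{122973}{1136344} + \frac{1898843}{3688992} = \frac{213011554597}{523995490656}$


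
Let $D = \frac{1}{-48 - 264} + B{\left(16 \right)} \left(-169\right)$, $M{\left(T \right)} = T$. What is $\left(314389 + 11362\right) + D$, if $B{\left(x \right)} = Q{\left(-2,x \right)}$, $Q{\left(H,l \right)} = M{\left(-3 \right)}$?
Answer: $\frac{101792495}{312} \approx 3.2626 \cdot 10^{5}$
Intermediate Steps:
$Q{\left(H,l \right)} = -3$
$B{\left(x \right)} = -3$
$D = \frac{158183}{312}$ ($D = \frac{1}{-48 - 264} - -507 = \frac{1}{-312} + 507 = - \frac{1}{312} + 507 = \frac{158183}{312} \approx 507.0$)
$\left(314389 + 11362\right) + D = \left(314389 + 11362\right) + \frac{158183}{312} = 325751 + \frac{158183}{312} = \frac{101792495}{312}$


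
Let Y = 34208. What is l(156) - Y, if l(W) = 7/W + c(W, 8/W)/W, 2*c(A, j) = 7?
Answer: -3557625/104 ≈ -34208.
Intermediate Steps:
c(A, j) = 7/2 (c(A, j) = (½)*7 = 7/2)
l(W) = 21/(2*W) (l(W) = 7/W + 7/(2*W) = 21/(2*W))
l(156) - Y = (21/2)/156 - 1*34208 = (21/2)*(1/156) - 34208 = 7/104 - 34208 = -3557625/104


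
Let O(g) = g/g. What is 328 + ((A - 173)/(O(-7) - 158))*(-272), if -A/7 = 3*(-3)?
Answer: 21576/157 ≈ 137.43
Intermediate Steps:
A = 63 (A = -21*(-3) = -7*(-9) = 63)
O(g) = 1
328 + ((A - 173)/(O(-7) - 158))*(-272) = 328 + ((63 - 173)/(1 - 158))*(-272) = 328 - 110/(-157)*(-272) = 328 - 110*(-1/157)*(-272) = 328 + (110/157)*(-272) = 328 - 29920/157 = 21576/157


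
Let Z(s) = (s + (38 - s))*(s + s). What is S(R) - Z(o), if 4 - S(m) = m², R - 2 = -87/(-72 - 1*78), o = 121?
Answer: -22996641/2500 ≈ -9198.7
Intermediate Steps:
Z(s) = 76*s (Z(s) = 38*(2*s) = 76*s)
R = 129/50 (R = 2 - 87/(-72 - 1*78) = 2 - 87/(-72 - 78) = 2 - 87/(-150) = 2 - 87*(-1/150) = 2 + 29/50 = 129/50 ≈ 2.5800)
S(m) = 4 - m²
S(R) - Z(o) = (4 - (129/50)²) - 76*121 = (4 - 1*16641/2500) - 1*9196 = (4 - 16641/2500) - 9196 = -6641/2500 - 9196 = -22996641/2500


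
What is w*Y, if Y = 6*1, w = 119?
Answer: 714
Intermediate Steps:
Y = 6
w*Y = 119*6 = 714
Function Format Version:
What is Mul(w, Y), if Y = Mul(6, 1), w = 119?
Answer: 714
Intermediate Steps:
Y = 6
Mul(w, Y) = Mul(119, 6) = 714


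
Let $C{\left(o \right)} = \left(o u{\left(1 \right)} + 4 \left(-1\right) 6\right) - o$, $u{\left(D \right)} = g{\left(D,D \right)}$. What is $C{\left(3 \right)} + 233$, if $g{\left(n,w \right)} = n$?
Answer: $209$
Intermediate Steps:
$u{\left(D \right)} = D$
$C{\left(o \right)} = -24$ ($C{\left(o \right)} = \left(o 1 + 4 \left(-1\right) 6\right) - o = \left(o - 24\right) - o = \left(-24 + o\right) - o = -24$)
$C{\left(3 \right)} + 233 = -24 + 233 = 209$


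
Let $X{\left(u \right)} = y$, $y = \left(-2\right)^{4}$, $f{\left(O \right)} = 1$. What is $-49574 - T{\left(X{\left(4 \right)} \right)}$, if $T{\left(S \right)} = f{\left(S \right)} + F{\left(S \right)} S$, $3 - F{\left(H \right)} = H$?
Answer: $-49367$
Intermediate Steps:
$F{\left(H \right)} = 3 - H$
$y = 16$
$X{\left(u \right)} = 16$
$T{\left(S \right)} = 1 + S \left(3 - S\right)$ ($T{\left(S \right)} = 1 + \left(3 - S\right) S = 1 + S \left(3 - S\right)$)
$-49574 - T{\left(X{\left(4 \right)} \right)} = -49574 - \left(1 - 16 \left(-3 + 16\right)\right) = -49574 - \left(1 - 16 \cdot 13\right) = -49574 - \left(1 - 208\right) = -49574 - -207 = -49574 + 207 = -49367$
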